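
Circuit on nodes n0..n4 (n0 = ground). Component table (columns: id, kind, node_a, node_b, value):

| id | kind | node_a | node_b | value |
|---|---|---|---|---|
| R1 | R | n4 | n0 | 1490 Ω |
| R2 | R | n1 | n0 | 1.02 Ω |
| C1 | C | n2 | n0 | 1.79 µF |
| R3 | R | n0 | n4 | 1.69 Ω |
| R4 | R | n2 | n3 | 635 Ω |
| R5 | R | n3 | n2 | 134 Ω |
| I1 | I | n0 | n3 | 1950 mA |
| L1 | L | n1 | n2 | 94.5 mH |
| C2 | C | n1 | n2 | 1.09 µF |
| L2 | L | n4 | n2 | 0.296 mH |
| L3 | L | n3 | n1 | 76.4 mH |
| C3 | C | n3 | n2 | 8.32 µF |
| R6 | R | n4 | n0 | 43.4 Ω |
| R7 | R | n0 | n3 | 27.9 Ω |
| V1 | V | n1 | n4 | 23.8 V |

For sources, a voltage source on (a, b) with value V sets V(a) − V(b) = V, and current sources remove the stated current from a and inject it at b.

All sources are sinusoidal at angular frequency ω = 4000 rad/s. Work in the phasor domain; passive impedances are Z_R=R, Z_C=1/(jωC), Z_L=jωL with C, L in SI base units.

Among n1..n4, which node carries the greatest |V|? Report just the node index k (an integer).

MNA unknowns: 4 node voltages V₁..V_4 plus 1 source current (V1)
R1: Y=0.0006711+0.000j on G[4,0]
R2: Y=0.9804+0.000j on G[1,0]
C1: Y=0.000+0.007160j on G[2,0]
R3: Y=0.5917+0.000j on G[0,4]
R4: Y=0.001575+0.000j on G[2,3]
R5: Y=0.007463+0.000j on G[3,2]
I1: z[0]−=1.95, z[3]+=1.95
L1: Y=0.000-0.002646j on G[1,2]
C2: Y=0.000+0.004360j on G[1,2]
L2: Y=0.000-0.8446j on G[4,2]
L3: Y=0.000-0.003272j on G[3,1]
C3: Y=0.000+0.03328j on G[3,2]
R6: Y=0.02304+0.000j on G[4,0]
R7: Y=0.03584+0.000j on G[0,3]
V1: row V1−V4=23.8, i_V1 at 1,4
solve → V1=9.927+0.6505j, V2=-15.20+2.172j, V3=21.49-25.93j, V4=-13.87+0.6505j
aux → i_V1=-9.822-0.7186j

3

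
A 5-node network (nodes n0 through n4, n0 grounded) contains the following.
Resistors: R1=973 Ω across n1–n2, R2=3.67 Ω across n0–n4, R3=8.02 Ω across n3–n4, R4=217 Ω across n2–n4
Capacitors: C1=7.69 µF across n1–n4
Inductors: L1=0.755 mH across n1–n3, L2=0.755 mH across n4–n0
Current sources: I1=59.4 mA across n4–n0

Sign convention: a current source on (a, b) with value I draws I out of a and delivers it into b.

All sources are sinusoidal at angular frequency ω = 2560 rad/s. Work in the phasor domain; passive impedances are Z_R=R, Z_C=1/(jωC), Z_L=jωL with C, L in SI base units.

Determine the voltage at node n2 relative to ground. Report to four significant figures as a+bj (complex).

-0.04733-0.08988j V

Apply KCL at each of the 4 non-ground nodes and solve the resulting linear system.
Node n1: branches {R1, C1, L1} → V_1 = -0.04733-0.08988j
Node n2: branches {R1, R4} → V_2 = -0.04733-0.08988j
Node n3: branches {R3, L1} → V_3 = -0.04733-0.08988j
Node n4: branches {R2, C1, R3, R4, L2, I1} → V_4 = -0.04733-0.08988j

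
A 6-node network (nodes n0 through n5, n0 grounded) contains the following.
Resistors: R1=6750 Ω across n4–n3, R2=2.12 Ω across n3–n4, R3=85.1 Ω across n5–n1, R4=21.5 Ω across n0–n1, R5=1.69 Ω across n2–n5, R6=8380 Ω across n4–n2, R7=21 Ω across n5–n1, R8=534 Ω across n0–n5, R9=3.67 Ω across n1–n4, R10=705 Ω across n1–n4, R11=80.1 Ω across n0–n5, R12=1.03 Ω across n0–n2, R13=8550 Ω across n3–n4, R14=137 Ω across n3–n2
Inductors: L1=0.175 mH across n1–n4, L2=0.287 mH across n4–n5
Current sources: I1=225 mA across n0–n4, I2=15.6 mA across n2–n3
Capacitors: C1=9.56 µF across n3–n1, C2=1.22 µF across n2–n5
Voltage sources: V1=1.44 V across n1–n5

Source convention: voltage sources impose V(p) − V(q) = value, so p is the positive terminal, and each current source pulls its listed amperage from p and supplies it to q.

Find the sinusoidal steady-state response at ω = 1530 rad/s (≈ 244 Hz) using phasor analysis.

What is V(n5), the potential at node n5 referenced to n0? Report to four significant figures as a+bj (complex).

Element admittances at ω=1530 rad/s:
  Y(R1) = 0.0001481+0.000j S between n4,n3
  Y(R2) = 0.4717+0.000j S between n3,n4
  Y(R3) = 0.01175+0.000j S between n5,n1
  Y(R4) = 0.04651+0.000j S between n0,n1
  Y(R5) = 0.5917+0.000j S between n2,n5
  Y(R6) = 0.0001193+0.000j S between n4,n2
  Y(R7) = 0.04762+0.000j S between n5,n1
  Y(R8) = 0.001873+0.000j S between n0,n5
  Y(L1) = 0.000-3.735j S between n1,n4
  Y(R9) = 0.2725+0.000j S between n1,n4
  Y(R10) = 0.001418+0.000j S between n1,n4
  Y(L2) = 0.000-2.277j S between n4,n5
  Y(R11) = 0.01248+0.000j S between n0,n5
  I1: injects 0.225 A into n4 (from n0)
  Y(R12) = 0.9709+0.000j S between n0,n2
  Y(R13) = 0.0001170+0.000j S between n3,n4
  Y(C1) = 0.000+0.01463j S between n3,n1
  Y(R14) = 0.007299+0.000j S between n3,n2
  I2: injects 0.0156 A into n3 (from n2)
  Y(C2) = 0.000+0.001867j S between n2,n5
  V1: constraint V(n1)−V(n5) = 1.44
Assemble and solve the 6×6 MNA system:
  V(n1)=1.819-0.001476j  V(n2)=0.1390+9.255e-05j  V(n3)=1.293+0.07719j  V(n4)=1.275+0.06208j  V(n5)=0.3790-0.001476j
  i(V1)=-0.08280+2.041j

0.3790-0.001476j V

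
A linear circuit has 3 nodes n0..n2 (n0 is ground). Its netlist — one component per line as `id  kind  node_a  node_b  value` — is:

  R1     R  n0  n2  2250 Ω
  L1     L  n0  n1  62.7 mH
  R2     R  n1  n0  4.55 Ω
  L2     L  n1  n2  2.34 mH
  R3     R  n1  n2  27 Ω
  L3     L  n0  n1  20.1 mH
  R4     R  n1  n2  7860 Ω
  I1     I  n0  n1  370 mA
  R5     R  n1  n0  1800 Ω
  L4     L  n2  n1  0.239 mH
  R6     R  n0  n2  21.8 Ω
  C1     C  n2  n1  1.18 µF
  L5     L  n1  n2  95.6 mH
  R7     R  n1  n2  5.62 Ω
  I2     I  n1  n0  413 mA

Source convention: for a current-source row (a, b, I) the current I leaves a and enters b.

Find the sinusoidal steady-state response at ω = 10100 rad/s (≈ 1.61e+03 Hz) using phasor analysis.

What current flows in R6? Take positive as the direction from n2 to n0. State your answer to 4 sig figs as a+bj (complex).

-0.007129+0.0003047j A

MNA unknowns: 2 node voltages V₁..V_2
R1: Y=0.0004444+0.000j on G[0,2]
L1: Y=0.000-0.001579j on G[0,1]
R2: Y=0.2198+0.000j on G[1,0]
L2: Y=0.000-0.04231j on G[1,2]
R3: Y=0.03704+0.000j on G[1,2]
L3: Y=0.000-0.004926j on G[0,1]
R4: Y=0.0001272+0.000j on G[1,2]
I1: z[0]−=0.37, z[1]+=0.37
R5: Y=0.0005556+0.000j on G[1,0]
L4: Y=0.000-0.4143j on G[2,1]
R6: Y=0.04587+0.000j on G[0,2]
C1: Y=0.000+0.01192j on G[2,1]
L5: Y=0.000-0.001036j on G[1,2]
R7: Y=0.1779+0.000j on G[1,2]
I2: z[1]−=0.413, z[0]+=0.413
solve → V1=-0.1623-0.006188j, V2=-0.1554+0.006642j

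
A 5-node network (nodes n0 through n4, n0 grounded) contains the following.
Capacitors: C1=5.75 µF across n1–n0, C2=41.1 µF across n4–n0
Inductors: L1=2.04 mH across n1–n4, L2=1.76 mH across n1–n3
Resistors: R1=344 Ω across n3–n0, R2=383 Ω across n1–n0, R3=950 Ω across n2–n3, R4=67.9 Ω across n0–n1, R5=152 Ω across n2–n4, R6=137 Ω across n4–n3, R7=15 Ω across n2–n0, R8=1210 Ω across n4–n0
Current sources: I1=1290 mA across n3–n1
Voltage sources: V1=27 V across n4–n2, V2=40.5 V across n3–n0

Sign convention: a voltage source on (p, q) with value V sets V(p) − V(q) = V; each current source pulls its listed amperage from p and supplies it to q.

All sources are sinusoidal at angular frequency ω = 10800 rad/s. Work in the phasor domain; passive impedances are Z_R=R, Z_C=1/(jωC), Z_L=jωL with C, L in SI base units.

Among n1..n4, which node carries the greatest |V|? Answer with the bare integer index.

Element admittances at ω=10800 rad/s:
  Y(C1) = 0.000+0.06210j S between n1,n0
  Y(L1) = 0.000-0.04539j S between n1,n4
  Y(R1) = 0.002907+0.000j S between n3,n0
  Y(R2) = 0.002611+0.000j S between n1,n0
  Y(R3) = 0.001053+0.000j S between n2,n3
  Y(L2) = 0.000-0.05261j S between n1,n3
  Y(R4) = 0.01473+0.000j S between n0,n1
  Y(R5) = 0.006579+0.000j S between n2,n4
  Y(R6) = 0.007299+0.000j S between n4,n3
  Y(C2) = 0.000+0.4439j S between n4,n0
  Y(R7) = 0.06667+0.000j S between n2,n0
  I1: injects 1.29 A into n1 (from n3)
  Y(R8) = 0.0008264+0.000j S between n4,n0
  V1: constraint V(n4)−V(n2) = 27
  V2: constraint V(n3)−V(n0) = 40.5
Assemble and solve the 6×6 MNA system:
  V(n1)=53.94+1.601j  V(n2)=-31.90-6.551j  V(n3)=40.50+0.000j  V(n4)=-4.896-6.551j
  i(V1)=-2.380-0.4437j  i(V2)=-1.731-0.7616j

1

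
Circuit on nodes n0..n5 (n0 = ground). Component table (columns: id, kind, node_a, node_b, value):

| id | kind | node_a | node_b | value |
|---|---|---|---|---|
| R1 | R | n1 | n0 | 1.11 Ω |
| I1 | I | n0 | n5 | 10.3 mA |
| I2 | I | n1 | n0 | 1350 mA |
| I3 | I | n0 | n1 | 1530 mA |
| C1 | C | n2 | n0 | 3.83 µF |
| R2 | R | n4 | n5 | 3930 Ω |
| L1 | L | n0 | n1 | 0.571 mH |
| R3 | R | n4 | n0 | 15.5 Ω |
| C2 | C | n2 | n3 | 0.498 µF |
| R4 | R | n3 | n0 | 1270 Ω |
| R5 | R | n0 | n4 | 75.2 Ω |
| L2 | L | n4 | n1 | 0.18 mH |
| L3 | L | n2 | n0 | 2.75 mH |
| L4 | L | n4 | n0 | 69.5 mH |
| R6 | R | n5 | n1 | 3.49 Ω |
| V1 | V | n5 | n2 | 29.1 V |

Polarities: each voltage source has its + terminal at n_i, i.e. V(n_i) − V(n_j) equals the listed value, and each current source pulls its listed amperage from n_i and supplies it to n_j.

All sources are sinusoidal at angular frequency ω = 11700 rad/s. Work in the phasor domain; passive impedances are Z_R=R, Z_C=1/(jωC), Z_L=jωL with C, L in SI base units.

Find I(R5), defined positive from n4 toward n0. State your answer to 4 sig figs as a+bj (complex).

0.003114+0.005251j A

MNA unknowns: 5 node voltages V₁..V_5 plus 1 source current (V1)
R1: Y=0.9009+0.000j on G[1,0]
I1: z[0]−=0.0103, z[5]+=0.0103
I2: z[1]−=1.35, z[0]+=1.35
I3: z[0]−=1.53, z[1]+=1.53
C1: Y=0.000+0.04481j on G[2,0]
R2: Y=0.0002545+0.000j on G[4,5]
L1: Y=0.000-0.1497j on G[0,1]
R3: Y=0.06452+0.000j on G[4,0]
C2: Y=0.000+0.005827j on G[2,3]
R4: Y=0.0007874+0.000j on G[3,0]
R5: Y=0.01330+0.000j on G[0,4]
L2: Y=0.000-0.4748j on G[4,1]
L3: Y=0.000-0.03108j on G[2,0]
L4: Y=0.000-0.001230j on G[4,0]
R6: Y=0.2865+0.000j on G[5,1]
V1: row V5−V2=29.1, i_V1 at 5,2
solve → V1=0.1709+0.4342j, V2=-28.73+1.815j, V3=-28.45-2.030j, V4=0.2342+0.3949j, V5=0.3719+1.815j
aux → i_V1=-0.04733-0.3961j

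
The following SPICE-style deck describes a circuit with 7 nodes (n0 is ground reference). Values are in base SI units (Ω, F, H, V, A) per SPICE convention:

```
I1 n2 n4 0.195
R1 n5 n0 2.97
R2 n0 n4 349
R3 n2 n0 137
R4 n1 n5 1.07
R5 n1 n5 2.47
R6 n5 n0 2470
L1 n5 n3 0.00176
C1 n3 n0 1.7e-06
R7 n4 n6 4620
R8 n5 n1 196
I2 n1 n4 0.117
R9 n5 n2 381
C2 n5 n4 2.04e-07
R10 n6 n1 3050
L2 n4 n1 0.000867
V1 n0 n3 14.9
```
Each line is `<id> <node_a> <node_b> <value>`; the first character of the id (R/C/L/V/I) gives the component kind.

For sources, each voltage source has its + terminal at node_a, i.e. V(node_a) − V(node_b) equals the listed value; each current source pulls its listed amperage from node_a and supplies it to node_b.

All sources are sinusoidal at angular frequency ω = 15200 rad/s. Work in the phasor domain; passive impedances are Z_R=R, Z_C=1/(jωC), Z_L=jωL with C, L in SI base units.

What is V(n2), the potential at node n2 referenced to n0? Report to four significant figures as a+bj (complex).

-19.59+0.4283j V

Apply KCL at each of the 6 non-ground nodes and solve the resulting linear system.
Node n1: branches {R4, R5, R8, I2, R10, L2} → V_1 = 0.3926+1.606j
Node n2: branches {I1, R3, R9} → V_2 = -19.59+0.4283j
Node n3: branches {L1, C1, V1} → V_3 = -14.90+0.000j
Node n4: branches {I1, R2, R7, I2, C2, L2} → V_4 = 0.6377+5.867j
Node n5: branches {R1, R4, R5, R6, L1, R8, R9, C2} → V_5 = 0.2391+1.620j
Node n6: branches {R7, R10} → V_6 = 0.4900+3.300j
Source currents: i(V1)=-0.06054+0.1809j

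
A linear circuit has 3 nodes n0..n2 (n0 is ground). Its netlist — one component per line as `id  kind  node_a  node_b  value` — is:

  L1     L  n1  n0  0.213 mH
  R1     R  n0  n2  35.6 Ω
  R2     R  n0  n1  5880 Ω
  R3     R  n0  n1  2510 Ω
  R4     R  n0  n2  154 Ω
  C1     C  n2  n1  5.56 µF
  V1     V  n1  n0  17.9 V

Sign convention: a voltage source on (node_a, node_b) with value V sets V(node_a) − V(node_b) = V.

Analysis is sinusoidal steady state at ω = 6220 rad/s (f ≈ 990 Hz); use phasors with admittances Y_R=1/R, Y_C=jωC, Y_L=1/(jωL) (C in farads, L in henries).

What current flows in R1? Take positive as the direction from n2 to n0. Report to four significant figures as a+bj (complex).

Apply KCL at each of the 2 non-ground nodes and solve the resulting linear system.
Node n1: branches {L1, R2, R3, C1, V1} → V_1 = 17.90+0.000j
Node n2: branches {R1, R4, C1} → V_2 = 8.950+8.950j
Source currents: i(V1)=-0.3197+13.20j

0.2514+0.2514j A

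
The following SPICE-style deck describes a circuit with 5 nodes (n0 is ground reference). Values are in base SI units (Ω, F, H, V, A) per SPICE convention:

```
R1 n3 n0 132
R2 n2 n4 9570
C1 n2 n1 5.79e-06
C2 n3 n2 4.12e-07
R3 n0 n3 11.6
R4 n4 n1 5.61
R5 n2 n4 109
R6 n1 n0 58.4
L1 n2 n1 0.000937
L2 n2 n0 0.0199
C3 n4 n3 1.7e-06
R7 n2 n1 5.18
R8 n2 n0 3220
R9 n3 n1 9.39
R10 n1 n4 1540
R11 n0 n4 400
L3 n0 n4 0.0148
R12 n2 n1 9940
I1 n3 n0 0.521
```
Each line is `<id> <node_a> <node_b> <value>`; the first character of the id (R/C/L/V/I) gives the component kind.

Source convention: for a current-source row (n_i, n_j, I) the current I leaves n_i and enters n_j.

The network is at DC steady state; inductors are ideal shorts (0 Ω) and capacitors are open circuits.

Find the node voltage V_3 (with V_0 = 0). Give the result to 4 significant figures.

-2.601 V

Apply KCL at each of the 4 non-ground nodes and solve the resulting linear system.
Node n1: branches {C1, R4, R6, L1, R7, R9, R10, R12} → V_1 = 0.000
Node n2: branches {R2, C1, C2, R5, L1, L2, R7, R8, R12} → V_2 = 0.000
Node n3: branches {R1, C2, R3, C3, R9, I1} → V_3 = -2.601
Node n4: branches {R2, R4, R5, C3, R10, R11, L3} → V_4 = 0.000
Source currents: i(L1)=0.2770, i(L2)=-0.2770, i(L3)=0.000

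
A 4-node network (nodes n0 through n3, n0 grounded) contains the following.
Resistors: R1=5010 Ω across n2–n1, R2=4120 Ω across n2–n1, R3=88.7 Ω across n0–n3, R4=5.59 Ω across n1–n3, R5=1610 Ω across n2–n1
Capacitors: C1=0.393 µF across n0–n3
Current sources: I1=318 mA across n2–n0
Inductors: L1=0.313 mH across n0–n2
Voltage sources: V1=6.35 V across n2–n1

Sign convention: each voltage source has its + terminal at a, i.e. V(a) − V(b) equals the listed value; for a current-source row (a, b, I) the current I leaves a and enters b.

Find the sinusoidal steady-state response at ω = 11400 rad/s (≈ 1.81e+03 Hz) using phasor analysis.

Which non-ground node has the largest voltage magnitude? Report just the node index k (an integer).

1

Element admittances at ω=11400 rad/s:
  Y(R1) = 0.0001996+0.000j S between n2,n1
  Y(R2) = 0.0002427+0.000j S between n2,n1
  Y(R3) = 0.01127+0.000j S between n0,n3
  Y(R4) = 0.1789+0.000j S between n1,n3
  Y(C1) = 0.000+0.004480j S between n0,n3
  I1: injects 0.318 A into n0 (from n2)
  Y(L1) = 0.000-0.2803j S between n0,n2
  Y(R5) = 0.0006211+0.000j S between n2,n1
  V1: constraint V(n2)−V(n1) = 6.35
Assemble and solve the 4×4 MNA system:
  V(n1)=-6.476-0.9002j  V(n2)=-0.1259-0.9002j  V(n3)=-6.109-0.7029j
  i(V1)=-0.07247-0.03529j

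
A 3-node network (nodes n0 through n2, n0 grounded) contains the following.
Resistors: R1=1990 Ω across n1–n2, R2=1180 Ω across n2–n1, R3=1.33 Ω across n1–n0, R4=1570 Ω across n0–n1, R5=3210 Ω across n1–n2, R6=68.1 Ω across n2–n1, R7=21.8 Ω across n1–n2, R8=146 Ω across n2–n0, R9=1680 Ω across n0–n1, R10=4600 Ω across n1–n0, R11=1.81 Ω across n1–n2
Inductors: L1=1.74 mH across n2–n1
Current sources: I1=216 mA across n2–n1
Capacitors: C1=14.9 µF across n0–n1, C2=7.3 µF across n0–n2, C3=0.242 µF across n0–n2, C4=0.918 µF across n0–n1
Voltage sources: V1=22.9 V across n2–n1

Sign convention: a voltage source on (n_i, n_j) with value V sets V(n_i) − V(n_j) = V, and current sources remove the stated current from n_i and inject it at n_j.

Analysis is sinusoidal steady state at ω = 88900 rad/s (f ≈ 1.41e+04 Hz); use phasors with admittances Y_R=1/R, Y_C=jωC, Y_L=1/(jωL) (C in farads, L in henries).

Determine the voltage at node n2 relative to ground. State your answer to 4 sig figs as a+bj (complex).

16.36-2.320j V

Element admittances at ω=88900 rad/s:
  Y(R1) = 0.0005025+0.000j S between n1,n2
  Y(R2) = 0.0008475+0.000j S between n2,n1
  Y(R3) = 0.7519+0.000j S between n1,n0
  Y(R4) = 0.0006369+0.000j S between n0,n1
  Y(L1) = 0.000-0.006465j S between n2,n1
  I1: injects 0.216 A into n1 (from n2)
  Y(R5) = 0.0003115+0.000j S between n1,n2
  Y(C1) = 0.000+1.325j S between n0,n1
  Y(R6) = 0.01468+0.000j S between n2,n1
  Y(R7) = 0.04587+0.000j S between n1,n2
  Y(R8) = 0.006849+0.000j S between n2,n0
  Y(C2) = 0.000+0.6490j S between n0,n2
  Y(R9) = 0.0005952+0.000j S between n0,n1
  Y(C3) = 0.000+0.02151j S between n0,n2
  Y(C4) = 0.000+0.08161j S between n0,n1
  Y(R10) = 0.0002174+0.000j S between n1,n0
  Y(R11) = 0.5525+0.000j S between n1,n2
  V1: constraint V(n2)−V(n1) = 22.9
Assemble and solve the 3×3 MNA system:
  V(n1)=-6.544-2.320j  V(n2)=16.36-2.320j
  i(V1)=-15.96-10.80j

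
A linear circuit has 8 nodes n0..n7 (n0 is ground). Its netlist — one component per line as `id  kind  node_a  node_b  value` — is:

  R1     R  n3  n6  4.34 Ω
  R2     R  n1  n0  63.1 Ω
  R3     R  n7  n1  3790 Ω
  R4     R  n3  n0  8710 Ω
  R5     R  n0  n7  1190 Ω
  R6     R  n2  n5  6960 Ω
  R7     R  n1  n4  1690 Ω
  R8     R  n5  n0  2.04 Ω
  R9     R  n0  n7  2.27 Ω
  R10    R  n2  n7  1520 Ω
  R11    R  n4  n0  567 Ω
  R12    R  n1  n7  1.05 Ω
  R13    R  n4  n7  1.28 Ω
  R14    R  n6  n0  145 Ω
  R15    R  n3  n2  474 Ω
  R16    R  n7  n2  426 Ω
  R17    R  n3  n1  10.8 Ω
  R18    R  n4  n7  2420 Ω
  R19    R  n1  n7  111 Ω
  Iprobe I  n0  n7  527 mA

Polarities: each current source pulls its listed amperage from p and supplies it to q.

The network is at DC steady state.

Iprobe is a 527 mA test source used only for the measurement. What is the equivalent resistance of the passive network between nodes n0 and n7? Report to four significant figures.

R_eq = 2.151 Ω

Apply KCL at each of the 7 non-ground nodes and solve the resulting linear system.
Node n1: branches {R2, R3, R7, R12, R17, R19} → V_1 = 1.108
Node n2: branches {R6, R10, R15, R16} → V_2 = 1.062
Node n3: branches {R1, R4, R15, R17} → V_3 = 1.033
Node n4: branches {R7, R11, R13, R18} → V_4 = 1.131
Node n5: branches {R6, R8} → V_5 = 0.0003112
Node n6: branches {R1, R14} → V_6 = 1.003
Node n7: branches {R3, R5, R9, R10, R12, R13, R16, R18, R19, Iprobe} → V_7 = 1.133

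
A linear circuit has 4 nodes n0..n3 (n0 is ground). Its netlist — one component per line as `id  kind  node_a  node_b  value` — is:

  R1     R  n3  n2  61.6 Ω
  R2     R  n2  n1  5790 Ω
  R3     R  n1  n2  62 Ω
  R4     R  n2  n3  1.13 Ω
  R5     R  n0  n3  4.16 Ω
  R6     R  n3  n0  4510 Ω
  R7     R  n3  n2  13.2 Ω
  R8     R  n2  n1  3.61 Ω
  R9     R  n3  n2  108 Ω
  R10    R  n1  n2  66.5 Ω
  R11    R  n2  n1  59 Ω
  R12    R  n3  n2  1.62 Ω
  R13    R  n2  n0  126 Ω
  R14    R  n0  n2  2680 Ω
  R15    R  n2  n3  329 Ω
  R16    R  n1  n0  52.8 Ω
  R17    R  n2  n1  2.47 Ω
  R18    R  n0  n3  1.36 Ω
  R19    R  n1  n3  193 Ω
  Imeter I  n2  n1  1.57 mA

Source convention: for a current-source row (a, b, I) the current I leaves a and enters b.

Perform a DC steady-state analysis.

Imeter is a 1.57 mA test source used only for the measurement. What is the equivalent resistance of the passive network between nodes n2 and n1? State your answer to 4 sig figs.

R_eq = 1.327 Ω

Apply KCL at each of the 3 non-ground nodes and solve the resulting linear system.
Node n1: branches {R2, R3, R8, R10, R11, R16, R17, R19, Imeter} → V_1 = 0.002015
Node n2: branches {R1, R2, R3, R4, R7, R8, R9, R10, R11, R12, R13, R14, R15, R17, Imeter} → V_2 = -6.854e-05
Node n3: branches {R1, R4, R5, R6, R7, R9, R12, R15, R18, R19} → V_3 = -3.852e-05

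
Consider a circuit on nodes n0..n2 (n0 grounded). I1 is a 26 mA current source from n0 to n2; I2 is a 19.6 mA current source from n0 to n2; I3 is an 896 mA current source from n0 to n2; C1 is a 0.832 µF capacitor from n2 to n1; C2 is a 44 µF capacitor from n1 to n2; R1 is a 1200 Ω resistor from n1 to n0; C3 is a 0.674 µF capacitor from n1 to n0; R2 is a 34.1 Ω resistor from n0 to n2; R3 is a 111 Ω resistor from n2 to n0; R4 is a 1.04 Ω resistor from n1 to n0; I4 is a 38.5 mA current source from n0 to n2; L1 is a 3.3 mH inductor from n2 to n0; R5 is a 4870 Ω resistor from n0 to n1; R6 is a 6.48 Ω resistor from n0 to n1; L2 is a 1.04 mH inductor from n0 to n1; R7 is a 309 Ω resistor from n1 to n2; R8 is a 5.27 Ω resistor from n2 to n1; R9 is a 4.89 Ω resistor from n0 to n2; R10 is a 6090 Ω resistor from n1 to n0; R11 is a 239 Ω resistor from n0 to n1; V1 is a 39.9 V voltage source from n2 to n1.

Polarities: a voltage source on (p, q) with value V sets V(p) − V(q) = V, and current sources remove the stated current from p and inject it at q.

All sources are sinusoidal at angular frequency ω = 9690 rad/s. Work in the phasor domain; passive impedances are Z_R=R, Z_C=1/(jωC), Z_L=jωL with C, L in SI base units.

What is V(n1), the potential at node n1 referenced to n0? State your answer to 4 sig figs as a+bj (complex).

-6.415+0.3318j V

MNA unknowns: 2 node voltages V₁..V_2 plus 1 source current (V1)
I1: z[0]−=0.026, z[2]+=0.026
I2: z[0]−=0.0196, z[2]+=0.0196
I3: z[0]−=0.896, z[2]+=0.896
C1: Y=0.000+0.008062j on G[2,1]
C2: Y=0.000+0.4264j on G[1,2]
R1: Y=0.0008333+0.000j on G[1,0]
C3: Y=0.000+0.006531j on G[1,0]
R2: Y=0.02933+0.000j on G[0,2]
R3: Y=0.009009+0.000j on G[2,0]
R4: Y=0.9615+0.000j on G[1,0]
I4: z[0]−=0.0385, z[2]+=0.0385
L1: Y=0.000-0.03127j on G[2,0]
R5: Y=0.0002053+0.000j on G[0,1]
R6: Y=0.1543+0.000j on G[0,1]
L2: Y=0.000-0.09923j on G[0,1]
R7: Y=0.003236+0.000j on G[1,2]
R8: Y=0.1898+0.000j on G[2,1]
R9: Y=0.2045+0.000j on G[0,2]
R10: Y=0.0001642+0.000j on G[1,0]
R11: Y=0.004184+0.000j on G[0,1]
V1: row V2−V1=39.9, i_V1 at 2,1
solve → V1=-6.415+0.3318j, V2=33.49+0.3318j
aux → i_V1=-14.86-16.37j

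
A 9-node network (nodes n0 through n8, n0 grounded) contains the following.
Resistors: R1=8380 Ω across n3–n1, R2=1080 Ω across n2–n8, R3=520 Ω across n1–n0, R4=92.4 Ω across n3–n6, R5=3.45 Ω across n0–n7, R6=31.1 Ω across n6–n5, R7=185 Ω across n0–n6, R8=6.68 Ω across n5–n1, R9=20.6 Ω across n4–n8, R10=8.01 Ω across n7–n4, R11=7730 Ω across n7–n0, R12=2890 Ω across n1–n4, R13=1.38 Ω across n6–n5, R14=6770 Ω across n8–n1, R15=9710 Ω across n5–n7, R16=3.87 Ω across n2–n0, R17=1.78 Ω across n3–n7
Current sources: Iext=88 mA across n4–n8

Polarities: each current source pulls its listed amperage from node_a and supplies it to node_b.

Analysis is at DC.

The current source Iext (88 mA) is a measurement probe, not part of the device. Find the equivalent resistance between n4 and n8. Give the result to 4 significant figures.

MNA unknowns: 8 node voltages V₁..V_8
R1: Y=0.0001193 on G[3,1]
R2: Y=0.0009259 on G[2,8]
R3: Y=0.001923 on G[1,0]
R4: Y=0.01082 on G[3,6]
R5: Y=0.2899 on G[0,7]
R6: Y=0.03215 on G[6,5]
R7: Y=0.005405 on G[0,6]
R8: Y=0.1497 on G[5,1]
R9: Y=0.04854 on G[4,8]
R10: Y=0.1248 on G[7,4]
R11: Y=0.0001294 on G[7,0]
R12: Y=0.0003460 on G[1,4]
R13: Y=0.7246 on G[6,5]
R14: Y=0.0001477 on G[8,1]
R15: Y=0.0001030 on G[5,7]
R16: Y=0.2584 on G[2,0]
R17: Y=0.5618 on G[3,7]
Iext: z[4]−=0.088, z[8]+=0.088
solve → V1=0.01163, V2=0.006261, V3=-0.005539, V4=-0.02077, V5=0.01015, V6=0.009863, V7=-0.005840, V8=1.753

R_eq = 20.16 Ω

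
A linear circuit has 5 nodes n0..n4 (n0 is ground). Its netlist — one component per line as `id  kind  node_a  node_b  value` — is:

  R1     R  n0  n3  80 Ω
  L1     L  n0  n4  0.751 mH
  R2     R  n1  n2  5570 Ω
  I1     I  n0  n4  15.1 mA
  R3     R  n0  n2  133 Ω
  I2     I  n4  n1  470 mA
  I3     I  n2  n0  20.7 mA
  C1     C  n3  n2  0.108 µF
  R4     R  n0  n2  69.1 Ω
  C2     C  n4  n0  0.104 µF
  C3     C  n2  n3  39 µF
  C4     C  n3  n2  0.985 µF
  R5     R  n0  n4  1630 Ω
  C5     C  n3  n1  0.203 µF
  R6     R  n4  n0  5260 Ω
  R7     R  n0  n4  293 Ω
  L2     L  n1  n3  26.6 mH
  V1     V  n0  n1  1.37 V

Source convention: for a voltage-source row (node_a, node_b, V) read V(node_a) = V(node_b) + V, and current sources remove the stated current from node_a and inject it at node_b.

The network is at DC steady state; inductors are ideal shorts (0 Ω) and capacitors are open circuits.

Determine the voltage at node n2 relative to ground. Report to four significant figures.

MNA unknowns: 4 node voltages V₁..V_4 plus 3 source currents (L1, L2, V1)
R1: Y=0.01250 on G[0,3]
L1: row V0−V4=0, i_L1 at 0,4
R2: Y=0.0001795 on G[1,2]
I1: z[0]−=0.0151, z[4]+=0.0151
R3: Y=0.007519 on G[0,2]
I2: z[4]−=0.47, z[1]+=0.47
I3: z[2]−=0.0207, z[0]+=0.0207
C1: Y=0.000 on G[3,2]
R4: Y=0.01447 on G[0,2]
C2: Y=0.000 on G[4,0]
C3: Y=0.000 on G[2,3]
C4: Y=0.000 on G[3,2]
R5: Y=0.0006135 on G[0,4]
C5: Y=0.000 on G[3,1]
R6: Y=0.0001901 on G[4,0]
R7: Y=0.003413 on G[0,4]
L2: row V1−V3=0, i_L2 at 1,3
V1: row V0−V1=1.37, i_V1 at 0,1
solve → V1=-1.370, V2=-0.9448, V3=-1.370, V4=0.000
aux → i_L1=0.4549, i_L2=-0.01713, i_V1=-0.4872

-0.9448 V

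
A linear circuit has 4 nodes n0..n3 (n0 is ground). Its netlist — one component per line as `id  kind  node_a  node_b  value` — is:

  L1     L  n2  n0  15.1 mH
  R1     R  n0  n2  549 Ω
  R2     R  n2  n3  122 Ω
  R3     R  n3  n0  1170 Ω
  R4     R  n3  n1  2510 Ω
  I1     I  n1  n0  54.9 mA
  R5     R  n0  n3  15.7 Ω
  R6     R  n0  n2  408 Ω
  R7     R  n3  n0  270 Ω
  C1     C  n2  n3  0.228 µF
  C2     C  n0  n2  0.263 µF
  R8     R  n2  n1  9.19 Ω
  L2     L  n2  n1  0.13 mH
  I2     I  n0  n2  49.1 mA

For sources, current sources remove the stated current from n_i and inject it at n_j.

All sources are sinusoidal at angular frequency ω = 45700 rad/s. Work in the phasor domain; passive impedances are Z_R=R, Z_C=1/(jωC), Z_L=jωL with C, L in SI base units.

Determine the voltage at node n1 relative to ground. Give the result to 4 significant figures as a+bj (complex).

-0.2903-0.02068j V

MNA unknowns: 3 node voltages V₁..V_3
L1: Y=0.000-0.001449j on G[2,0]
R1: Y=0.001821+0.000j on G[0,2]
R2: Y=0.008197+0.000j on G[2,3]
R3: Y=0.0008547+0.000j on G[3,0]
R4: Y=0.0003984+0.000j on G[3,1]
I1: z[1]−=0.0549, z[0]+=0.0549
R5: Y=0.06369+0.000j on G[0,3]
R6: Y=0.002451+0.000j on G[0,2]
R7: Y=0.003704+0.000j on G[3,0]
C1: Y=0.000+0.01042j on G[2,3]
C2: Y=0.000+0.01202j on G[0,2]
R8: Y=0.1088+0.000j on G[2,1]
L2: Y=0.000-0.1683j on G[2,1]
I2: z[0]−=0.0491, z[2]+=0.0491
solve → V1=-0.2903-0.02068j, V2=-0.1418+0.2089j, V3=-0.04375+0.008882j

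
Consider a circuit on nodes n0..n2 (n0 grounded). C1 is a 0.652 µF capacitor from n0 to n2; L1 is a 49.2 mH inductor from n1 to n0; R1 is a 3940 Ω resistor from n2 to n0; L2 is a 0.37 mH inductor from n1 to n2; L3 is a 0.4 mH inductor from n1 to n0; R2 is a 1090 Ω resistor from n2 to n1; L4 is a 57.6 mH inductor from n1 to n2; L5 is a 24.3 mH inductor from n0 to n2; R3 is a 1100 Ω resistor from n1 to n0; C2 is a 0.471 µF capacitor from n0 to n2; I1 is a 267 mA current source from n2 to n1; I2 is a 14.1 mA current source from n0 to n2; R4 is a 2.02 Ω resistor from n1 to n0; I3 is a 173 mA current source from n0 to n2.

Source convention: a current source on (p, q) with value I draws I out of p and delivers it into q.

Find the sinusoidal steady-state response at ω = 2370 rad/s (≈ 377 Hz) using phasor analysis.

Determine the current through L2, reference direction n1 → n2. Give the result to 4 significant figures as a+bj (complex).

Apply KCL at each of the 2 non-ground nodes and solve the resulting linear system.
Node n1: branches {L1, L2, L3, R2, L4, R3, I1, R4} → V_1 = 0.06627+0.1440j
Node n2: branches {C1, R1, L2, R2, L4, L5, C2, I1, I2, I3} → V_2 = 0.06539+0.07343j

0.08048-0.001001j A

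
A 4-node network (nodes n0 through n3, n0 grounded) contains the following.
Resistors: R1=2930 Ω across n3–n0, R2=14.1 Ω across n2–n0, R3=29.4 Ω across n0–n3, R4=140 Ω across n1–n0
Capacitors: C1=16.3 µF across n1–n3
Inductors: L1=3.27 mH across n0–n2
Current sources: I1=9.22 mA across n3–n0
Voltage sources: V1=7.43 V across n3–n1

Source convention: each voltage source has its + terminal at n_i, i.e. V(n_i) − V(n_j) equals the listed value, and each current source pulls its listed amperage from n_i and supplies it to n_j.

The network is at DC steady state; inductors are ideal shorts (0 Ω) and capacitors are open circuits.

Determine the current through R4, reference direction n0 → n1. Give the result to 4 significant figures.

MNA unknowns: 3 node voltages V₁..V_3 plus 2 source currents (L1, V1)
R1: Y=0.0003413 on G[3,0]
C1: Y=0.000 on G[1,3]
L1: row V0−V2=0, i_L1 at 0,2
R2: Y=0.07092 on G[2,0]
R3: Y=0.03401 on G[0,3]
I1: z[3]−=0.00922, z[0]+=0.00922
R4: Y=0.007143 on G[1,0]
V1: row V3−V1=7.43, i_V1 at 3,1
solve → V1=-6.373, V2=0.000, V3=1.057
aux → i_L1=0.000, i_V1=-0.04552

0.04552 A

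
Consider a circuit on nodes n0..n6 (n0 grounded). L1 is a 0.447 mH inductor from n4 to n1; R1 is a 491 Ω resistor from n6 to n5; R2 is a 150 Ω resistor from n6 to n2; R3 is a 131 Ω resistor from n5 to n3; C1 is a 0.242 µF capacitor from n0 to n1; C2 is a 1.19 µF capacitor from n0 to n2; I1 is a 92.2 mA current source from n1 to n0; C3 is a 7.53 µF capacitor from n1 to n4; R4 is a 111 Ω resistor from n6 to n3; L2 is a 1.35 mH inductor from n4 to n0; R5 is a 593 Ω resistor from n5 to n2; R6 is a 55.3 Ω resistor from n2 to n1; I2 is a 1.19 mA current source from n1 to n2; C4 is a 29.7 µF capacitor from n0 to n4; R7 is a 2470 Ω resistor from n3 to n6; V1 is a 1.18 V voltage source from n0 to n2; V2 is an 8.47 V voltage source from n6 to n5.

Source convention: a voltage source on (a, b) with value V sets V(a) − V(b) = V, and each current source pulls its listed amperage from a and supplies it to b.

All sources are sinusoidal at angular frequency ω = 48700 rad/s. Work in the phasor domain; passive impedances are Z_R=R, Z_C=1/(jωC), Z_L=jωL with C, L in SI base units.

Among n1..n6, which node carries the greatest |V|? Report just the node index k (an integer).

Element admittances at ω=48700 rad/s:
  Y(L1) = 0.000-0.04594j S between n4,n1
  Y(R1) = 0.002037+0.000j S between n6,n5
  Y(R2) = 0.006667+0.000j S between n6,n2
  Y(R3) = 0.007634+0.000j S between n5,n3
  Y(C1) = 0.000+0.01179j S between n0,n1
  Y(C2) = 0.000+0.05795j S between n0,n2
  I1: injects 0.0922 A into n0 (from n1)
  Y(C3) = 0.000+0.3667j S between n1,n4
  Y(R4) = 0.009009+0.000j S between n6,n3
  Y(L2) = 0.000-0.01521j S between n4,n0
  Y(R5) = 0.001686+0.000j S between n5,n2
  Y(R6) = 0.01808+0.000j S between n2,n1
  I2: injects 0.00119 A into n2 (from n1)
  Y(C4) = 0.000+1.446j S between n0,n4
  Y(R7) = 0.0004049+0.000j S between n3,n6
  V1: constraint V(n0)−V(n2) = 1.18
  V2: constraint V(n6)−V(n5) = 8.47
Assemble and solve the 8×8 MNA system:
  V(n1)=-0.02755+0.4172j  V(n2)=-1.180+0.000j  V(n3)=-3.263+0.000j  V(n4)=-0.005044+0.07638j  V(n5)=-7.940+0.000j  V(n6)=0.5300+0.000j
  i(V1)=-0.02203-0.07593j  i(V2)=-0.06435+0.000j

5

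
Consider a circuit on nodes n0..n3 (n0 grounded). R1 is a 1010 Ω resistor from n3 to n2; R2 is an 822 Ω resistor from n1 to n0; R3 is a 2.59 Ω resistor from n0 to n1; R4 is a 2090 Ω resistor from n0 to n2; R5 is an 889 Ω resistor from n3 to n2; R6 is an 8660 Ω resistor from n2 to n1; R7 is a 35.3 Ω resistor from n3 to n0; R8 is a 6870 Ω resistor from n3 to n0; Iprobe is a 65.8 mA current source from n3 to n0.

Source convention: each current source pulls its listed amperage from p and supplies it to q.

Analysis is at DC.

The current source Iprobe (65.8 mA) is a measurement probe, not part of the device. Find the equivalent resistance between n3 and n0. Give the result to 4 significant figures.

R_eq = 34.56 Ω

Apply KCL at each of the 3 non-ground nodes and solve the resulting linear system.
Node n1: branches {R2, R3, R6} → V_1 = -0.0005291
Node n2: branches {R1, R4, R5, R6} → V_2 = -1.775
Node n3: branches {R1, R5, R7, R8, Iprobe} → V_3 = -2.274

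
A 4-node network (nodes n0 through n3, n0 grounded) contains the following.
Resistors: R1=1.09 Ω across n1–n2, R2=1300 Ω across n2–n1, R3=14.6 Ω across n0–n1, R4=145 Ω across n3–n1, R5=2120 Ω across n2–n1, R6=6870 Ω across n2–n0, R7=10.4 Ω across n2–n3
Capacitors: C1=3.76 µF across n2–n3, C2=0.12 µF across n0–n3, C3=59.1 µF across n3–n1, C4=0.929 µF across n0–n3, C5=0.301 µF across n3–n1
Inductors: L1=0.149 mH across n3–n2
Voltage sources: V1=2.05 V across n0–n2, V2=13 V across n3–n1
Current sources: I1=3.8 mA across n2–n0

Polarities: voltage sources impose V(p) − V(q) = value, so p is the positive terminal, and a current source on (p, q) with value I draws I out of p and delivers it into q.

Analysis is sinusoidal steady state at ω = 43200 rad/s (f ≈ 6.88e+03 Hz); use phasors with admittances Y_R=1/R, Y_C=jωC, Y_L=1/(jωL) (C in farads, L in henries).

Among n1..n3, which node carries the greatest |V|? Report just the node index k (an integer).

Element admittances at ω=43200 rad/s:
  Y(R1) = 0.9174+0.000j S between n1,n2
  Y(R2) = 0.0007692+0.000j S between n2,n1
  Y(C1) = 0.000+0.1624j S between n2,n3
  Y(R3) = 0.06849+0.000j S between n0,n1
  Y(R4) = 0.006897+0.000j S between n3,n1
  Y(C2) = 0.000+0.005184j S between n0,n3
  Y(L1) = 0.000-0.1554j S between n3,n2
  Y(R5) = 0.0004717+0.000j S between n2,n1
  Y(R6) = 0.0001456+0.000j S between n2,n0
  Y(C3) = 0.000+2.553j S between n3,n1
  Y(C4) = 0.000+0.04013j S between n0,n3
  Y(R7) = 0.09615+0.000j S between n2,n3
  Y(C5) = 0.000+0.01300j S between n3,n1
  V1: constraint V(n0)−V(n2) = 2.05
  V2: constraint V(n3)−V(n1) = 13
  I1: injects 0.0038 A into n0 (from n2)
Assemble and solve the 5×5 MNA system:
  V(n1)=-3.098-0.4923j  V(n2)=-2.050+0.000j  V(n3)=9.902-0.4923j
  i(V1)=-0.1864+0.4150j  i(V2)=-1.265-33.85j

3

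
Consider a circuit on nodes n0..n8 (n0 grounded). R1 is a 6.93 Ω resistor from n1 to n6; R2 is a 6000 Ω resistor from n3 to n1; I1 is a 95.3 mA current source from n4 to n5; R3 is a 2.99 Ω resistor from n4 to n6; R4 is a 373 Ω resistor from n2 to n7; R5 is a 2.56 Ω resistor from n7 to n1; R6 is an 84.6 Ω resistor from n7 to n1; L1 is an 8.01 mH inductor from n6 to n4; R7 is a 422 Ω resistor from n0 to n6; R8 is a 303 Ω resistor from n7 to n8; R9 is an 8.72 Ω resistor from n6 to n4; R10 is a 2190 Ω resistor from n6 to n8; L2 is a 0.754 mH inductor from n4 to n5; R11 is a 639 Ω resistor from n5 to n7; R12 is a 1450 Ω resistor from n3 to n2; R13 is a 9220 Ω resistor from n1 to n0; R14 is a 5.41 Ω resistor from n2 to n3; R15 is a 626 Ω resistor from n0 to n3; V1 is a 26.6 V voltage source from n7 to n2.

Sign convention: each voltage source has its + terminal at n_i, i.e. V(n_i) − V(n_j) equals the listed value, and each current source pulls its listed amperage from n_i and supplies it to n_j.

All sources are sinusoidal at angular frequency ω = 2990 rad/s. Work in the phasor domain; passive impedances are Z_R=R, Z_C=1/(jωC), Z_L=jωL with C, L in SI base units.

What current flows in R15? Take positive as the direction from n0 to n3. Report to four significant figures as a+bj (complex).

Apply KCL at each of the 8 non-ground nodes and solve the resulting linear system.
Node n1: branches {R1, R2, R5, R6, R13} → V_1 = 10.43+0.001007j
Node n2: branches {R4, R12, R14, V1} → V_2 = -16.10+0.001821j
Node n3: branches {R2, R12, R14, R15} → V_3 = -15.94+0.001804j
Node n4: branches {I1, R3, L1, R9, L2} → V_4 = 10.27-0.001919j
Node n5: branches {I1, L2, R11} → V_5 = 10.27+0.2138j
Node n6: branches {R1, R3, L1, R7, R9, R10} → V_6 = 10.27-0.001262j
Node n7: branches {R4, R5, R6, R8, R11, V1} → V_7 = 10.50+0.001821j
Node n8: branches {R8, R10} → V_8 = 10.47+0.001446j
Source currents: i(V1)=-0.1012+3.015e-06j

0.02546-2.882e-06j A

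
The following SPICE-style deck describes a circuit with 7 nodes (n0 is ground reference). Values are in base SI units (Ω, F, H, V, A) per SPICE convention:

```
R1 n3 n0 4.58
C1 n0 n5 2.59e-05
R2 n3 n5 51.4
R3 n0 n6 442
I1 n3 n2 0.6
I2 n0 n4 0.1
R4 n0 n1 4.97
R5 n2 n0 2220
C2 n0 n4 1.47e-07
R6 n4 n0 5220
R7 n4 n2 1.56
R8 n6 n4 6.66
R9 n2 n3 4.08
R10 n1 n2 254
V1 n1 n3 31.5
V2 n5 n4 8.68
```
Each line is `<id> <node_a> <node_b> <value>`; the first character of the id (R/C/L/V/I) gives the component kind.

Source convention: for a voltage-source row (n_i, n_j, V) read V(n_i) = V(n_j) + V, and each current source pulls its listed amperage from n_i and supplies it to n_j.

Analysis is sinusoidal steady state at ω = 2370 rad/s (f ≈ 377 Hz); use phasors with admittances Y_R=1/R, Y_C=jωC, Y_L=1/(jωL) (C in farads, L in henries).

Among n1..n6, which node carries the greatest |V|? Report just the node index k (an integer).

1

Apply KCL at each of the 6 non-ground nodes and solve the resulting linear system.
Node n1: branches {R4, R10, V1} → V_1 = 16.92+0.4448j
Node n2: branches {I1, R5, R7, R9, R10} → V_2 = -11.70+1.121j
Node n3: branches {R1, R2, I1, R9, V1} → V_3 = -14.58+0.4448j
Node n4: branches {I2, C2, R6, R7, R8, V2} → V_4 = -11.72+1.384j
Node n5: branches {C1, R2, V2} → V_5 = -3.037+1.384j
Node n6: branches {R3, R8} → V_6 = -11.54+1.364j
Source currents: i(V1)=-3.516-0.08684j, i(V2)=-0.1397+0.1681j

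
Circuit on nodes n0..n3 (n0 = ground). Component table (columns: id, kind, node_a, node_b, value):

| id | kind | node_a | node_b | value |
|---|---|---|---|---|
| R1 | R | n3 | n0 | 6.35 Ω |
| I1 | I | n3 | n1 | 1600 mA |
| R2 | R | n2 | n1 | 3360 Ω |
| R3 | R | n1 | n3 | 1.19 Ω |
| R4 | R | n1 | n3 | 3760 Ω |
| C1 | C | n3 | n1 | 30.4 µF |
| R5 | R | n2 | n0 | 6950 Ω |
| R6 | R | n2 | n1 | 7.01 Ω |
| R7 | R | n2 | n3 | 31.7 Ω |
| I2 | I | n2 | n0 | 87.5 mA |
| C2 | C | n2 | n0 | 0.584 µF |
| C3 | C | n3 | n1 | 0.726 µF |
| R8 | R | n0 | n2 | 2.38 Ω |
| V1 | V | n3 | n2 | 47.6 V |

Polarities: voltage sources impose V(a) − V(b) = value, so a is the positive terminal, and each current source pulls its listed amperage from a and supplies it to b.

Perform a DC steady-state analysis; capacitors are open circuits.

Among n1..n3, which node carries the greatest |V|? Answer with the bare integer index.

Apply KCL at each of the 3 non-ground nodes and solve the resulting linear system.
Node n1: branches {I1, R2, R3, R4, C1, R6, C3} → V_1 = 29.18
Node n2: branches {R2, R5, R6, R7, I2, C2, R8, V1} → V_2 = -13.13
Node n3: branches {R1, I1, R3, R4, C1, R7, C3, V1} → V_3 = 34.47
Source currents: i(V1)=-12.98

3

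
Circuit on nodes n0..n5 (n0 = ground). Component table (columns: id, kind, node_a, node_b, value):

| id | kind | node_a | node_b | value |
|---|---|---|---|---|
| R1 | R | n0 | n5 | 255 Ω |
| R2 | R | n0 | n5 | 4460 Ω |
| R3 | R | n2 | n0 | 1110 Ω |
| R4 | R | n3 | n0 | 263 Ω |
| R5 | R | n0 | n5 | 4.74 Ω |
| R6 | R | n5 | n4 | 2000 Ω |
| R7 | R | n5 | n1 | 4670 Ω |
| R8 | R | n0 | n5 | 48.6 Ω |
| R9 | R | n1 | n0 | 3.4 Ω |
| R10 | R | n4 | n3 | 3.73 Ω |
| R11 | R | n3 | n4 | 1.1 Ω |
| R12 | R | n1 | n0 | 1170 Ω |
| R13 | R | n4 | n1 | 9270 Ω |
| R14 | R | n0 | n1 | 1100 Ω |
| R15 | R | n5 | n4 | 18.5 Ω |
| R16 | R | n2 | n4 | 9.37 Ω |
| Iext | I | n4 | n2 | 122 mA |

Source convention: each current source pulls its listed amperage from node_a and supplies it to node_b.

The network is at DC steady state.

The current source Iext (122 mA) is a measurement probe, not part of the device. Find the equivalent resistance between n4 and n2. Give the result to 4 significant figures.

MNA unknowns: 5 node voltages V₁..V_5
R1: Y=0.003922 on G[0,5]
R2: Y=0.0002242 on G[0,5]
R3: Y=0.0009009 on G[2,0]
R4: Y=0.003802 on G[3,0]
R5: Y=0.2110 on G[0,5]
R6: Y=0.0005000 on G[5,4]
R7: Y=0.0002141 on G[5,1]
R8: Y=0.02058 on G[0,5]
R9: Y=0.2941 on G[1,0]
R10: Y=0.2681 on G[4,3]
R11: Y=0.9091 on G[3,4]
R12: Y=0.0008547 on G[1,0]
R13: Y=0.0001079 on G[4,1]
R14: Y=0.0009091 on G[0,1]
R15: Y=0.05405 on G[5,4]
R16: Y=0.1067 on G[2,4]
Iext: z[4]−=0.122, z[2]+=0.122
solve → V1=-1.040e-05, V2=1.113, V3=-0.02073, V4=-0.02080, V5=-0.003907

R_eq = 9.293 Ω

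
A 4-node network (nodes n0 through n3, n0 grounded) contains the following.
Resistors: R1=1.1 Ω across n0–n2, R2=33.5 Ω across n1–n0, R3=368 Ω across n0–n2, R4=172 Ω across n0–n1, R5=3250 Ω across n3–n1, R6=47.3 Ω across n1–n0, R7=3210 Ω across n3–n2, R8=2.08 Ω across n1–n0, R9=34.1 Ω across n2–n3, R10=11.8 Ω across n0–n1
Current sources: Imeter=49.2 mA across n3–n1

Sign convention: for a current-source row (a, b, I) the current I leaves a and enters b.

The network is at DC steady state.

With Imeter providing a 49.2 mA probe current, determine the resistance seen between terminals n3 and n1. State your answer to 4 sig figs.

R_eq = 36.04 Ω

MNA unknowns: 3 node voltages V₁..V_3
R1: Y=0.9091 on G[0,2]
R2: Y=0.02985 on G[1,0]
R3: Y=0.002717 on G[0,2]
R4: Y=0.005814 on G[0,1]
R5: Y=0.0003077 on G[3,1]
R6: Y=0.02114 on G[1,0]
R7: Y=0.0003115 on G[3,2]
R8: Y=0.4808 on G[1,0]
R9: Y=0.02933 on G[2,3]
R10: Y=0.08475 on G[0,1]
Imeter: z[3]−=0.0492, z[1]+=0.0492
solve → V1=0.07818, V2=-0.05336, V3=-1.695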